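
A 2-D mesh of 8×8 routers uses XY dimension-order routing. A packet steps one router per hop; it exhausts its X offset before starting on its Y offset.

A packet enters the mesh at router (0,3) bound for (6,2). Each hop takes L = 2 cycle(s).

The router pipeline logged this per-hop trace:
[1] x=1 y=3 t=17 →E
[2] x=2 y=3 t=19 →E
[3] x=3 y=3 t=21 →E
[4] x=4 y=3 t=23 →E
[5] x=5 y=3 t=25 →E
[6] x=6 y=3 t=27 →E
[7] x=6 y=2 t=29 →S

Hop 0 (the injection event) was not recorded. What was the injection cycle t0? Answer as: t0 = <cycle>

The first recorded entry is hop 1 at cycle 17.
Therefore t0 = 17 − L = 15.

t0 = 15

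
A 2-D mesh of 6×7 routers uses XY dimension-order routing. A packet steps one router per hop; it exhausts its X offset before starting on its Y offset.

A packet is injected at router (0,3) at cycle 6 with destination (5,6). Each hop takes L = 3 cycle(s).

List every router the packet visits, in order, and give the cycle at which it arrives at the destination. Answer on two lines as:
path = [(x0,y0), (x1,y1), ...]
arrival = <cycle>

hop 0: (0,3) @ cyc 6
hop 1: (1,3) @ cyc 9  [E]
hop 2: (2,3) @ cyc 12  [E]
hop 3: (3,3) @ cyc 15  [E]
hop 4: (4,3) @ cyc 18  [E]
hop 5: (5,3) @ cyc 21  [E]
hop 6: (5,4) @ cyc 24  [N]
hop 7: (5,5) @ cyc 27  [N]
hop 8: (5,6) @ cyc 30  [N]

path = [(0,3), (1,3), (2,3), (3,3), (4,3), (5,3), (5,4), (5,5), (5,6)]
arrival = 30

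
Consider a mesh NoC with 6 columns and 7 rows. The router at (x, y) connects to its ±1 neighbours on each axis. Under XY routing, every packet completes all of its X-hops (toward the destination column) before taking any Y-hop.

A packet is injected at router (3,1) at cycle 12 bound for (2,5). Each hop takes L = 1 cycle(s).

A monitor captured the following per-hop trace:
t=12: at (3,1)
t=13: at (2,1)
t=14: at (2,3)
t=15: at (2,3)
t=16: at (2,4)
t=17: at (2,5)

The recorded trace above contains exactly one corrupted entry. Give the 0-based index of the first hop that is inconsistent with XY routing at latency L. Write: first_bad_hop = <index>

first_bad_hop = 2

[1] (-1,+0) / 1c ⇒ ok
[2] (+0,+2) / 1c ⇒ BAD: non-unit step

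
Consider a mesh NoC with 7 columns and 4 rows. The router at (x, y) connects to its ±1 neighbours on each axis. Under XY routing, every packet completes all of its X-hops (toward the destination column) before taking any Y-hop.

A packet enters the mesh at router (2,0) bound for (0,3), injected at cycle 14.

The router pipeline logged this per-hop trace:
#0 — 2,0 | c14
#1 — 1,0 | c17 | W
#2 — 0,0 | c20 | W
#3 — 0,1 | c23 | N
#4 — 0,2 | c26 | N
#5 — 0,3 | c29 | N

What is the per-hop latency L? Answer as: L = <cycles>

Between hops 0 and 1 the cycle counter advances 17 − 14 = 3.
Each hop adds L, hence L = 3.

L = 3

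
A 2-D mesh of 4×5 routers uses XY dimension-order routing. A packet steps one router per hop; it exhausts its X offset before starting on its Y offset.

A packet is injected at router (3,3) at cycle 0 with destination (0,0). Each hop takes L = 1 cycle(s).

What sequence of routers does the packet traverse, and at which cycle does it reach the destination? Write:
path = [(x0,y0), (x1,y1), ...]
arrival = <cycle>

path = [(3,3), (2,3), (1,3), (0,3), (0,2), (0,1), (0,0)]
arrival = 6

#0 — 3,3 | c0
#1 — 2,3 | c1 | W
#2 — 1,3 | c2 | W
#3 — 0,3 | c3 | W
#4 — 0,2 | c4 | S
#5 — 0,1 | c5 | S
#6 — 0,0 | c6 | S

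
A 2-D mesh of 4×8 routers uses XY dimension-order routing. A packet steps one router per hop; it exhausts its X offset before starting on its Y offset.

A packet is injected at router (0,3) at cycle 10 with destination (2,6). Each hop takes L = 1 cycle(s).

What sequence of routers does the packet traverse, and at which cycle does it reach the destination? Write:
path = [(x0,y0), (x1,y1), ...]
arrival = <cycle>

t=10: at (0,3)
t=11: at (1,3) after E
t=12: at (2,3) after E
t=13: at (2,4) after N
t=14: at (2,5) after N
t=15: at (2,6) after N

path = [(0,3), (1,3), (2,3), (2,4), (2,5), (2,6)]
arrival = 15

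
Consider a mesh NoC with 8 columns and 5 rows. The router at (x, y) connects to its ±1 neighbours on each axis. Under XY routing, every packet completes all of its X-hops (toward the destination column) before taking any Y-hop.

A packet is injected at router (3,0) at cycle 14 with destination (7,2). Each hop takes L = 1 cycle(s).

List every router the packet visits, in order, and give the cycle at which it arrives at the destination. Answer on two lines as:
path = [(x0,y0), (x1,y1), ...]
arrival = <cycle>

path = [(3,0), (4,0), (5,0), (6,0), (7,0), (7,1), (7,2)]
arrival = 20

[0] x=3 y=0 t=14
[1] x=4 y=0 t=15 →E
[2] x=5 y=0 t=16 →E
[3] x=6 y=0 t=17 →E
[4] x=7 y=0 t=18 →E
[5] x=7 y=1 t=19 →N
[6] x=7 y=2 t=20 →N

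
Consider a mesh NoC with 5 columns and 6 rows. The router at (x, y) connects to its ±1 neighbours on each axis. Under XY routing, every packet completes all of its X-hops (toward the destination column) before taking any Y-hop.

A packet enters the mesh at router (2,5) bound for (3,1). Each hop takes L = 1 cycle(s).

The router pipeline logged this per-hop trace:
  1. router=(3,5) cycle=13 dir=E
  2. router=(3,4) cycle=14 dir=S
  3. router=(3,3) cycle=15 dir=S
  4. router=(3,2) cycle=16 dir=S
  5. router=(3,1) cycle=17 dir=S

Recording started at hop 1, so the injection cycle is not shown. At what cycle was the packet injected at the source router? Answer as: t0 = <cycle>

Hop 1 reached at cycle 13; hop k is at t0 + k·L.
t0 = cyc[1] − L = 13 − 1 = 12.

t0 = 12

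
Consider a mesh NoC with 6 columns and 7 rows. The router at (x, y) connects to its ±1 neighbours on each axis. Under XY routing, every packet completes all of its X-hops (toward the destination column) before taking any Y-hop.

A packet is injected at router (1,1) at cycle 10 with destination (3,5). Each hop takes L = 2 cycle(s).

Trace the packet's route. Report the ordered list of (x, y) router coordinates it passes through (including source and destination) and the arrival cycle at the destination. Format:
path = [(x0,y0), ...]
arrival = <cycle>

path = [(1,1), (2,1), (3,1), (3,2), (3,3), (3,4), (3,5)]
arrival = 22

#0 — 1,1 | c10
#1 — 2,1 | c12 | E
#2 — 3,1 | c14 | E
#3 — 3,2 | c16 | N
#4 — 3,3 | c18 | N
#5 — 3,4 | c20 | N
#6 — 3,5 | c22 | N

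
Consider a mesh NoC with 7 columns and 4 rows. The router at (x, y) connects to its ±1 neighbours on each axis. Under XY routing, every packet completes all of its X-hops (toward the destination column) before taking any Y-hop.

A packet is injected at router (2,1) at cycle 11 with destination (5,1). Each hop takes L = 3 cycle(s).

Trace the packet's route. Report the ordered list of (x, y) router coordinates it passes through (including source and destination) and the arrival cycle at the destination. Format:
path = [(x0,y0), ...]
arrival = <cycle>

path = [(2,1), (3,1), (4,1), (5,1)]
arrival = 20

hop 0: (2,1) @ cyc 11
hop 1: (3,1) @ cyc 14  [E]
hop 2: (4,1) @ cyc 17  [E]
hop 3: (5,1) @ cyc 20  [E]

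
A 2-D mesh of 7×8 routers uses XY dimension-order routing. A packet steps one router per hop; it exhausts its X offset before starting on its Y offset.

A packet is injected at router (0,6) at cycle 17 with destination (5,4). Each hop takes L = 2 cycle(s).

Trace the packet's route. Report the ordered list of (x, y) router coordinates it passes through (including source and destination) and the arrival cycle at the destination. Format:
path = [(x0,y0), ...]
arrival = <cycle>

t=17: at (0,6)
t=19: at (1,6) after E
t=21: at (2,6) after E
t=23: at (3,6) after E
t=25: at (4,6) after E
t=27: at (5,6) after E
t=29: at (5,5) after S
t=31: at (5,4) after S

path = [(0,6), (1,6), (2,6), (3,6), (4,6), (5,6), (5,5), (5,4)]
arrival = 31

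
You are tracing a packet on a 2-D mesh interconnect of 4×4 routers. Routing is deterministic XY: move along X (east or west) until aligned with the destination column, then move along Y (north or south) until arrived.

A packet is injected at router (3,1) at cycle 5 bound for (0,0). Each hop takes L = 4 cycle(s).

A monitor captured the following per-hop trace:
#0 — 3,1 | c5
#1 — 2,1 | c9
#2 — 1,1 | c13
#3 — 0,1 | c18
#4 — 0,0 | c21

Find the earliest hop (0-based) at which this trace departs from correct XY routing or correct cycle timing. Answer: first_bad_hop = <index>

first_bad_hop = 3

  1: Δx=-1 Δy=+0 Δt=4 [ok]
  2: Δx=-1 Δy=+0 Δt=4 [ok]
  3: Δx=-1 Δy=+0 Δt=5 [BAD: Δcyc=5≠L]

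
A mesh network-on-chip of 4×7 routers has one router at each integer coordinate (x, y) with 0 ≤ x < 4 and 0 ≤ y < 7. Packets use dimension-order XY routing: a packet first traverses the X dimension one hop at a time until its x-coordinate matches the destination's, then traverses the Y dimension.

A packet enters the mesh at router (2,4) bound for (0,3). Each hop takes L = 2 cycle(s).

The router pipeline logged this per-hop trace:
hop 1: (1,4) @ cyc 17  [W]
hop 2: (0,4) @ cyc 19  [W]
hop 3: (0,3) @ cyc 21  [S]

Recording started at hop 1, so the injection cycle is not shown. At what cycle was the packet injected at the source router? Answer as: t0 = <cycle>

cyc[1] = 17 and cyc[k] = t0 + k·L for every k.
Subtract one hop: t0 = 17 − 2 = 15.

t0 = 15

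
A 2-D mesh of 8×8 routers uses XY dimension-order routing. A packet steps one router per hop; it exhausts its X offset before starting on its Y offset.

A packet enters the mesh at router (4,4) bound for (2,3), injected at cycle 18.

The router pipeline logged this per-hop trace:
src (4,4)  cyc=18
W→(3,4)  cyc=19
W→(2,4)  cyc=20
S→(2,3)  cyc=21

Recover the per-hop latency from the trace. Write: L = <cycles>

Δcyc across hop 0→1: 19 − 18 = 1.
Per-hop latency L = Δcyc = 1.

L = 1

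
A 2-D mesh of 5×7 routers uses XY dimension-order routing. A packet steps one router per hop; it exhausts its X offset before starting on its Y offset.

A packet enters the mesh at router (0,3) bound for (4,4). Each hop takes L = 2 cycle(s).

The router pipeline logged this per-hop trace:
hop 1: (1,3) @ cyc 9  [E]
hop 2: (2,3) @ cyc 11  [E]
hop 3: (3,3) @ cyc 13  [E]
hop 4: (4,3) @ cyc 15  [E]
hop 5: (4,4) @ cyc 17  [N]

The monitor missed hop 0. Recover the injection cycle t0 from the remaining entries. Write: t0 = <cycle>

t0 = 7

Hop 1 reached at cycle 9; hop k is at t0 + k·L.
So t0 = 9 − 1·2 = 7.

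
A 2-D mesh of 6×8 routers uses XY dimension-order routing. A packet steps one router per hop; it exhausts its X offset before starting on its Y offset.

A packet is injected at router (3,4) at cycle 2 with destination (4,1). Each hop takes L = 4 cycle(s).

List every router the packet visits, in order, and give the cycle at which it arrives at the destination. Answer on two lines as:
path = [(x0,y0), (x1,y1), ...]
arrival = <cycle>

src (3,4)  cyc=2
E→(4,4)  cyc=6
S→(4,3)  cyc=10
S→(4,2)  cyc=14
S→(4,1)  cyc=18

path = [(3,4), (4,4), (4,3), (4,2), (4,1)]
arrival = 18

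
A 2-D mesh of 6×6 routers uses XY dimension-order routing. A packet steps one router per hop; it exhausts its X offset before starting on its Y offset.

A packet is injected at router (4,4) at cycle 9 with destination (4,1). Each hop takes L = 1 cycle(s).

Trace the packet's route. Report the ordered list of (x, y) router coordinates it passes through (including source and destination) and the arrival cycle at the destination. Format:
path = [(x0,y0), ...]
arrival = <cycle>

path = [(4,4), (4,3), (4,2), (4,1)]
arrival = 12

[0] x=4 y=4 t=9
[1] x=4 y=3 t=10 →S
[2] x=4 y=2 t=11 →S
[3] x=4 y=1 t=12 →S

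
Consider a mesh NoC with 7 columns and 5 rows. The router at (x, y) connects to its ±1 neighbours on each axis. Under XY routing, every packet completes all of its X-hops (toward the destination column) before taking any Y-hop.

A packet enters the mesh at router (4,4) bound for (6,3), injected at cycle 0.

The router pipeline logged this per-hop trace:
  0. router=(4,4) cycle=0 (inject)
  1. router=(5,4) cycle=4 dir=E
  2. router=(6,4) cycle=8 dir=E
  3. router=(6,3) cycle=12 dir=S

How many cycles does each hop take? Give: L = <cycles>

Δcyc across hop 0→1: 4 − 0 = 4.
That increment is L by definition: L = 4.

L = 4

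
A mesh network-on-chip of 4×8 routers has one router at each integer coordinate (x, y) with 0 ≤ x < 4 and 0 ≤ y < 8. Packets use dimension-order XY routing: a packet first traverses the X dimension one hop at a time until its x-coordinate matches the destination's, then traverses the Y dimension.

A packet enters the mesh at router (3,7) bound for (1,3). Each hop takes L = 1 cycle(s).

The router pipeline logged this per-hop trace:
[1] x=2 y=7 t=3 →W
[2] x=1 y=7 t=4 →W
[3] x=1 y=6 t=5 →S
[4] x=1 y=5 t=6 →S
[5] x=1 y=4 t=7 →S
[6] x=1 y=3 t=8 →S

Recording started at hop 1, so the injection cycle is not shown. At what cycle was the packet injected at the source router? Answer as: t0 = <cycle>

t0 = 2

cyc[1] = 3 and cyc[k] = t0 + k·L for every k.
Therefore t0 = 3 − L = 2.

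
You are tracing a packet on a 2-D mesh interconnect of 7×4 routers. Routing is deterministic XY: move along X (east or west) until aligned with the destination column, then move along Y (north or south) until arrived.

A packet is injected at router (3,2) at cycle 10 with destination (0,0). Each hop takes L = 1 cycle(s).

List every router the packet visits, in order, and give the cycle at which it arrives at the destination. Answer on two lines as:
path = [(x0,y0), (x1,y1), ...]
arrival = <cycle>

path = [(3,2), (2,2), (1,2), (0,2), (0,1), (0,0)]
arrival = 15

#0 — 3,2 | c10
#1 — 2,2 | c11 | W
#2 — 1,2 | c12 | W
#3 — 0,2 | c13 | W
#4 — 0,1 | c14 | S
#5 — 0,0 | c15 | S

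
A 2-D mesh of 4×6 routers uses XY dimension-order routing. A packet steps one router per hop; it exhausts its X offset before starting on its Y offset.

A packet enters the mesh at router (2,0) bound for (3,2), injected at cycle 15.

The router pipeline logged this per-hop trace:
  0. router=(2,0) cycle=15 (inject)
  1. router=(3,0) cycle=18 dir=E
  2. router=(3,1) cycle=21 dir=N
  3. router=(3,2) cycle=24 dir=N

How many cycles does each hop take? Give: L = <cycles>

From hop 0 (15) to hop 1 (18): +3 cycles.
One hop costs L cycles, so L = 3.

L = 3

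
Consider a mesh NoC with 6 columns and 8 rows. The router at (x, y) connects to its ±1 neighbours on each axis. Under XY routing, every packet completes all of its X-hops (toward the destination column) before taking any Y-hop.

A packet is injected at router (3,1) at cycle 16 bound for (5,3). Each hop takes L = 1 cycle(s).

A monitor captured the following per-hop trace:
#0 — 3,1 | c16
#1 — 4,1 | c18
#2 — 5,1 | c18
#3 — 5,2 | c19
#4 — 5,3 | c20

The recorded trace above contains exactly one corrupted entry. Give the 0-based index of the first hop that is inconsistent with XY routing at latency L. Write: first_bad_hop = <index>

first_bad_hop = 1

  1: Δx=+1 Δy=+0 Δt=2 [BAD: Δcyc=2≠L]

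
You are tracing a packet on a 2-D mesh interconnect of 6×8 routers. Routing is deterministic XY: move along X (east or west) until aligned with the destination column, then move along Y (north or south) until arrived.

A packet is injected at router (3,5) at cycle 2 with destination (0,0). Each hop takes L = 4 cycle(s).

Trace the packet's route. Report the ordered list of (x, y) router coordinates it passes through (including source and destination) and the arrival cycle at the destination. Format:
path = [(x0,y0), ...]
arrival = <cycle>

t=2: at (3,5)
t=6: at (2,5) after W
t=10: at (1,5) after W
t=14: at (0,5) after W
t=18: at (0,4) after S
t=22: at (0,3) after S
t=26: at (0,2) after S
t=30: at (0,1) after S
t=34: at (0,0) after S

path = [(3,5), (2,5), (1,5), (0,5), (0,4), (0,3), (0,2), (0,1), (0,0)]
arrival = 34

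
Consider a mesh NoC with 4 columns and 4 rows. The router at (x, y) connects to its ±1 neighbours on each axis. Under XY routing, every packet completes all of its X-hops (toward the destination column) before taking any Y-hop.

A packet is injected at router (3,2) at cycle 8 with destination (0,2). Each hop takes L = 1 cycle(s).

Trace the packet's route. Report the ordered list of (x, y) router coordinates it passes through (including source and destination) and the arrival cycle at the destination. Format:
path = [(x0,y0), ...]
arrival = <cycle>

path = [(3,2), (2,2), (1,2), (0,2)]
arrival = 11

t=8: at (3,2)
t=9: at (2,2) after W
t=10: at (1,2) after W
t=11: at (0,2) after W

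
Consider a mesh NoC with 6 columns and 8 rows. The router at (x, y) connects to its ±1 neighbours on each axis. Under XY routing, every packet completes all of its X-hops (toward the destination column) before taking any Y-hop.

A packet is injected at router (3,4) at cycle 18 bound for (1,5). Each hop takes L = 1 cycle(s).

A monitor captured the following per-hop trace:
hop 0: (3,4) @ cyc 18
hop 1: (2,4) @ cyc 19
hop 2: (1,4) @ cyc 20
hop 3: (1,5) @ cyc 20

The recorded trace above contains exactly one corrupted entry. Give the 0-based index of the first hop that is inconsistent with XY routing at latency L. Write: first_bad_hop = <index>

  1: Δx=-1 Δy=+0 Δt=1 [ok]
  2: Δx=-1 Δy=+0 Δt=1 [ok]
  3: Δx=+0 Δy=+1 Δt=0 [BAD: Δcyc=0≠L]

first_bad_hop = 3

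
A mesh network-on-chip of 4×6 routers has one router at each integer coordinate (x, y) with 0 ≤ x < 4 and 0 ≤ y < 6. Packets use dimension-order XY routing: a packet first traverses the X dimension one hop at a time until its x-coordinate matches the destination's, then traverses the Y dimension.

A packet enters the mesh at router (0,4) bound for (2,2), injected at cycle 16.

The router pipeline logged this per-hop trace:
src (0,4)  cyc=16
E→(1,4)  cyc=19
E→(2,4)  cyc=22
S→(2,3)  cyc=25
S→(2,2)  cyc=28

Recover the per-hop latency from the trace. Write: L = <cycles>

Between hops 0 and 1 the cycle counter advances 19 − 16 = 3.
Per-hop latency L = Δcyc = 3.

L = 3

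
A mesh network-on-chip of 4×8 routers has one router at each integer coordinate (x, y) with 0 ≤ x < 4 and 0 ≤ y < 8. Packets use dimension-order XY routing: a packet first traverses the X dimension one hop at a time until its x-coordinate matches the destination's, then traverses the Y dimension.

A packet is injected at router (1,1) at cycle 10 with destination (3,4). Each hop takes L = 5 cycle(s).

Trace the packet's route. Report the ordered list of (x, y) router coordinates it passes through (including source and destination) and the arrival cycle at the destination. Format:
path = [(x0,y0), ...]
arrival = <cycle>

path = [(1,1), (2,1), (3,1), (3,2), (3,3), (3,4)]
arrival = 35

t=10: at (1,1)
t=15: at (2,1) after E
t=20: at (3,1) after E
t=25: at (3,2) after N
t=30: at (3,3) after N
t=35: at (3,4) after N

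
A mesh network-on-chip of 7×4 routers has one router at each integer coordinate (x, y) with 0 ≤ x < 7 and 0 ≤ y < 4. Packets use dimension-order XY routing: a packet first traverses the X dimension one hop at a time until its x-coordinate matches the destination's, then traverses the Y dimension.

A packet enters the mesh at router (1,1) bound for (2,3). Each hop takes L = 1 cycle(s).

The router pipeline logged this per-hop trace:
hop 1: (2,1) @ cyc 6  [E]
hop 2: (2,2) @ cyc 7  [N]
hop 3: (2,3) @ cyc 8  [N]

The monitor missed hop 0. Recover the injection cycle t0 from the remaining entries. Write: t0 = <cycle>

t0 = 5

The first recorded entry is hop 1 at cycle 6.
So t0 = 6 − 1·1 = 5.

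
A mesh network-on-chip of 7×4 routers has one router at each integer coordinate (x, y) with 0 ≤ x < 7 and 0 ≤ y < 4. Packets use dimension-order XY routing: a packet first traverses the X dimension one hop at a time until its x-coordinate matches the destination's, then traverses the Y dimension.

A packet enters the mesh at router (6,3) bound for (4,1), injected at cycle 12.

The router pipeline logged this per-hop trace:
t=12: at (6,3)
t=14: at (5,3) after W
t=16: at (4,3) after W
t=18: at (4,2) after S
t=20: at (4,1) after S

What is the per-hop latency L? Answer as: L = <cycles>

L = 2

From hop 0 (12) to hop 1 (14): +2 cycles.
Per-hop latency L = Δcyc = 2.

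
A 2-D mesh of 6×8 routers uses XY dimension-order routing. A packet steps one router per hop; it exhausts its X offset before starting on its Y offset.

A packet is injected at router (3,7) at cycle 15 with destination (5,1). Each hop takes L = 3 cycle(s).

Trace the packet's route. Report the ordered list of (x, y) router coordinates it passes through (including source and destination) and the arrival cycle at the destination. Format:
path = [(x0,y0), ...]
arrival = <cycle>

path = [(3,7), (4,7), (5,7), (5,6), (5,5), (5,4), (5,3), (5,2), (5,1)]
arrival = 39

hop 0: (3,7) @ cyc 15
hop 1: (4,7) @ cyc 18  [E]
hop 2: (5,7) @ cyc 21  [E]
hop 3: (5,6) @ cyc 24  [S]
hop 4: (5,5) @ cyc 27  [S]
hop 5: (5,4) @ cyc 30  [S]
hop 6: (5,3) @ cyc 33  [S]
hop 7: (5,2) @ cyc 36  [S]
hop 8: (5,1) @ cyc 39  [S]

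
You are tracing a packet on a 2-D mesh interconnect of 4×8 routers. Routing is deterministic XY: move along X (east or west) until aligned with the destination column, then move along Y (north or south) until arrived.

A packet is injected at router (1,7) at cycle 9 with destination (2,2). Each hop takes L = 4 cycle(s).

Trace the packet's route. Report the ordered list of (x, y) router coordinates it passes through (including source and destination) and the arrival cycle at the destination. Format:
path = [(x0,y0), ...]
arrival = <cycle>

path = [(1,7), (2,7), (2,6), (2,5), (2,4), (2,3), (2,2)]
arrival = 33

[0] x=1 y=7 t=9
[1] x=2 y=7 t=13 →E
[2] x=2 y=6 t=17 →S
[3] x=2 y=5 t=21 →S
[4] x=2 y=4 t=25 →S
[5] x=2 y=3 t=29 →S
[6] x=2 y=2 t=33 →S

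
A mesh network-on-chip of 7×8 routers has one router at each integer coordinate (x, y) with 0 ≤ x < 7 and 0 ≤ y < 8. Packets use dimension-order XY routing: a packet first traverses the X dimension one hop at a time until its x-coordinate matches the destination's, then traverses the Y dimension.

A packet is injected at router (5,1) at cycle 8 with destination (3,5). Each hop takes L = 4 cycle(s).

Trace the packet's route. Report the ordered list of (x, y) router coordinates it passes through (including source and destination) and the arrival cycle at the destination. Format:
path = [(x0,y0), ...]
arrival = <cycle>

path = [(5,1), (4,1), (3,1), (3,2), (3,3), (3,4), (3,5)]
arrival = 32

#0 — 5,1 | c8
#1 — 4,1 | c12 | W
#2 — 3,1 | c16 | W
#3 — 3,2 | c20 | N
#4 — 3,3 | c24 | N
#5 — 3,4 | c28 | N
#6 — 3,5 | c32 | N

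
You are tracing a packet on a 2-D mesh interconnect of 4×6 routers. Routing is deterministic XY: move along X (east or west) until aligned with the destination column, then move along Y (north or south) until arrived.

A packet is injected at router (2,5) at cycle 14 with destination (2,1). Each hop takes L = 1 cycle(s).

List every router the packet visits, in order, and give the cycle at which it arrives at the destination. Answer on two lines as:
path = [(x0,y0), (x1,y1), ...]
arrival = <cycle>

t=14: at (2,5)
t=15: at (2,4) after S
t=16: at (2,3) after S
t=17: at (2,2) after S
t=18: at (2,1) after S

path = [(2,5), (2,4), (2,3), (2,2), (2,1)]
arrival = 18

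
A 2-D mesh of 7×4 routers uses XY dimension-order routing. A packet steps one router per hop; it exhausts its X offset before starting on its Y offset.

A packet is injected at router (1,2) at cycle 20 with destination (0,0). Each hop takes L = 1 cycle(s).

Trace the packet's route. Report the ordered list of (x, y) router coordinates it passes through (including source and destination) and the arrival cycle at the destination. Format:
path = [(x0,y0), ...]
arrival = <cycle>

path = [(1,2), (0,2), (0,1), (0,0)]
arrival = 23

t=20: at (1,2)
t=21: at (0,2) after W
t=22: at (0,1) after S
t=23: at (0,0) after S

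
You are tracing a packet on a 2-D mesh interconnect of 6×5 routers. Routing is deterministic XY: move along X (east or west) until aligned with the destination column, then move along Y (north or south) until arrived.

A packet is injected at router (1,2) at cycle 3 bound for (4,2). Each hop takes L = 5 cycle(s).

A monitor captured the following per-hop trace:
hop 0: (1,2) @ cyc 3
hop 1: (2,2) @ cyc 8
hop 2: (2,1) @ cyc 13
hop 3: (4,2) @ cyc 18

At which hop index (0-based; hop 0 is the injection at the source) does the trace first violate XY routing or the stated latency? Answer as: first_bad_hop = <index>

first_bad_hop = 2

check 1→ d=(1,0) cyc+5: ok
check 2→ d=(0,-1) cyc+5: BAD: Y-move but x=2≠4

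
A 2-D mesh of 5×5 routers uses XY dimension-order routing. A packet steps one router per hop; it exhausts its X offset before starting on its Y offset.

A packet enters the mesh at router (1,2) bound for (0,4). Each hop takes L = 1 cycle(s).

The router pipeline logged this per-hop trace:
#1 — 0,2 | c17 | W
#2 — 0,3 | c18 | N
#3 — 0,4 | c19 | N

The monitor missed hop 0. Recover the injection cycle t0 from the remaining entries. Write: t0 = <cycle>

cyc[1] = 17 and cyc[k] = t0 + k·L for every k.
Therefore t0 = 17 − L = 16.

t0 = 16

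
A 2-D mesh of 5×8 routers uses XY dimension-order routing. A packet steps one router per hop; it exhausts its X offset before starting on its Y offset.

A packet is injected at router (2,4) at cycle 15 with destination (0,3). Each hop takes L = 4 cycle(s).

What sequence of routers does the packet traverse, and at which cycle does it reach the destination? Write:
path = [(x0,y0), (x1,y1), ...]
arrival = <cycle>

  0. router=(2,4) cycle=15 (inject)
  1. router=(1,4) cycle=19 dir=W
  2. router=(0,4) cycle=23 dir=W
  3. router=(0,3) cycle=27 dir=S

path = [(2,4), (1,4), (0,4), (0,3)]
arrival = 27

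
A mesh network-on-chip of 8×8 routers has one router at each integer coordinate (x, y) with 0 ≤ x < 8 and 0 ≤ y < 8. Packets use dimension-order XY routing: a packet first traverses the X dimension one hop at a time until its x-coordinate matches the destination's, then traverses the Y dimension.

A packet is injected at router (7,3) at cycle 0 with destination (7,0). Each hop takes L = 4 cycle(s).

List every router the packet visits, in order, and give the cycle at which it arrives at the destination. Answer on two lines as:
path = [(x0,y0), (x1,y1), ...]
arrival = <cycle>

path = [(7,3), (7,2), (7,1), (7,0)]
arrival = 12

src (7,3)  cyc=0
S→(7,2)  cyc=4
S→(7,1)  cyc=8
S→(7,0)  cyc=12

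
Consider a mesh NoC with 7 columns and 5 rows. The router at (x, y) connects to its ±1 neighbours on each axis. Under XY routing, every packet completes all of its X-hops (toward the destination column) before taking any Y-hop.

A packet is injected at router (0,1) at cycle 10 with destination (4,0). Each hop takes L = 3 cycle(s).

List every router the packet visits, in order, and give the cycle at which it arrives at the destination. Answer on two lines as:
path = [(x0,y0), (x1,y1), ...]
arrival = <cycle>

path = [(0,1), (1,1), (2,1), (3,1), (4,1), (4,0)]
arrival = 25

[0] x=0 y=1 t=10
[1] x=1 y=1 t=13 →E
[2] x=2 y=1 t=16 →E
[3] x=3 y=1 t=19 →E
[4] x=4 y=1 t=22 →E
[5] x=4 y=0 t=25 →S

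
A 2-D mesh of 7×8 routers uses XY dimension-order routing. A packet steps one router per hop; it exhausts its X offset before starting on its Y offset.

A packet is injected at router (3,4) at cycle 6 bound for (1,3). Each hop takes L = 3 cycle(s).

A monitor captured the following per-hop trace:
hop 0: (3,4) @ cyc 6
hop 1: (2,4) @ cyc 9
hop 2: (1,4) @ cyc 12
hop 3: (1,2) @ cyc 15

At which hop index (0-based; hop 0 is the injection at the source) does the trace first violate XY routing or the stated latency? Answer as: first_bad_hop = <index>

check 1→ d=(-1,0) cyc+3: ok
check 2→ d=(-1,0) cyc+3: ok
check 3→ d=(0,-2) cyc+3: BAD: non-unit step

first_bad_hop = 3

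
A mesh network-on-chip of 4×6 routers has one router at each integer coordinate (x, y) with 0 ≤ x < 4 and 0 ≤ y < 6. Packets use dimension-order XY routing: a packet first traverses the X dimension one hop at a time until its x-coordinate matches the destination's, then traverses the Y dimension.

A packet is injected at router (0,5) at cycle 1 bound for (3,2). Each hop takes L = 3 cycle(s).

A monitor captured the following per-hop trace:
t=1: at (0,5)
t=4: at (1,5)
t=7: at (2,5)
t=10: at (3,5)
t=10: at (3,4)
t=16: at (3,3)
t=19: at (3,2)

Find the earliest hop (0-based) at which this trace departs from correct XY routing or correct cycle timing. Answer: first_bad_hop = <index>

hop 1: step (+1,+0), +3 cyc — ok
hop 2: step (+1,+0), +3 cyc — ok
hop 3: step (+1,+0), +3 cyc — ok
hop 4: step (+0,-1), +0 cyc — BAD: Δcyc=0≠L

first_bad_hop = 4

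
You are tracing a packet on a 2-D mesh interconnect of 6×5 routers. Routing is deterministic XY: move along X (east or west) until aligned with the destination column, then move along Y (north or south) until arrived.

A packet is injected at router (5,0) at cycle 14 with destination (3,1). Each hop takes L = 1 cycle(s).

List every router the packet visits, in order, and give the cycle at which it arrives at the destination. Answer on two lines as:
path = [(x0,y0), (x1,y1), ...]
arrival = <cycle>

path = [(5,0), (4,0), (3,0), (3,1)]
arrival = 17

[0] x=5 y=0 t=14
[1] x=4 y=0 t=15 →W
[2] x=3 y=0 t=16 →W
[3] x=3 y=1 t=17 →N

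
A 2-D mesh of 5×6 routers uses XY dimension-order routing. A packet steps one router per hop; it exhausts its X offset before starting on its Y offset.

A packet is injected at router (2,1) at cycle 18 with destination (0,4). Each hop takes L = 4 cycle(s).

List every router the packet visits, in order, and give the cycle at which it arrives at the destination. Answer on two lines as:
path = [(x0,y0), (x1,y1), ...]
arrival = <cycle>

src (2,1)  cyc=18
W→(1,1)  cyc=22
W→(0,1)  cyc=26
N→(0,2)  cyc=30
N→(0,3)  cyc=34
N→(0,4)  cyc=38

path = [(2,1), (1,1), (0,1), (0,2), (0,3), (0,4)]
arrival = 38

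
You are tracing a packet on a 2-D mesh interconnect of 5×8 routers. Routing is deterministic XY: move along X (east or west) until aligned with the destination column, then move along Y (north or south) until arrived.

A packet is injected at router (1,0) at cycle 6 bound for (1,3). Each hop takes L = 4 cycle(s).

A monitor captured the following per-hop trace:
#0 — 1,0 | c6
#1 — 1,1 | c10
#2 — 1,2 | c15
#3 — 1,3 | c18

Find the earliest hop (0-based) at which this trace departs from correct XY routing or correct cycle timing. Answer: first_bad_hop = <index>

[1] (+0,+1) / 4c ⇒ ok
[2] (+0,+1) / 5c ⇒ BAD: Δcyc=5≠L

first_bad_hop = 2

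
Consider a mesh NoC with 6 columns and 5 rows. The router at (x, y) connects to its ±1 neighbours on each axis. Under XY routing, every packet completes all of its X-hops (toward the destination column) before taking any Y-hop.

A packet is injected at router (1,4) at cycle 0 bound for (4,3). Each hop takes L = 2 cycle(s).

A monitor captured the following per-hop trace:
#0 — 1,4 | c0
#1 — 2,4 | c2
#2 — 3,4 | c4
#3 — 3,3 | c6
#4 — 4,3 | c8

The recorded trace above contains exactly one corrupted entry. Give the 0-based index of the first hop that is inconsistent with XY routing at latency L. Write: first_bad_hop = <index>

[1] (+1,+0) / 2c ⇒ ok
[2] (+1,+0) / 2c ⇒ ok
[3] (+0,-1) / 2c ⇒ BAD: Y-move but x=3≠4

first_bad_hop = 3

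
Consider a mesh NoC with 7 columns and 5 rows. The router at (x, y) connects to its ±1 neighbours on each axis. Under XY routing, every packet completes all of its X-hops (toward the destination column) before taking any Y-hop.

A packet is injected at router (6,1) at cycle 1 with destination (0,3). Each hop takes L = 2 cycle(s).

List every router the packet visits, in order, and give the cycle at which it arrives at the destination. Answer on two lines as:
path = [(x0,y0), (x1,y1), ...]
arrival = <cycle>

hop 0: (6,1) @ cyc 1
hop 1: (5,1) @ cyc 3  [W]
hop 2: (4,1) @ cyc 5  [W]
hop 3: (3,1) @ cyc 7  [W]
hop 4: (2,1) @ cyc 9  [W]
hop 5: (1,1) @ cyc 11  [W]
hop 6: (0,1) @ cyc 13  [W]
hop 7: (0,2) @ cyc 15  [N]
hop 8: (0,3) @ cyc 17  [N]

path = [(6,1), (5,1), (4,1), (3,1), (2,1), (1,1), (0,1), (0,2), (0,3)]
arrival = 17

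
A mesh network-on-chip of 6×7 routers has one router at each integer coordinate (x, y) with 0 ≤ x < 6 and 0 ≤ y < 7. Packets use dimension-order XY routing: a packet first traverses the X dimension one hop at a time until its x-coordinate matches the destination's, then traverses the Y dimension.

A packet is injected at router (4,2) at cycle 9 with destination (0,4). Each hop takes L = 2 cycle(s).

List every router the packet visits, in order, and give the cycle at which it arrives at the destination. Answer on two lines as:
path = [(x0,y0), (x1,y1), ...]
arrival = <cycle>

path = [(4,2), (3,2), (2,2), (1,2), (0,2), (0,3), (0,4)]
arrival = 21

hop 0: (4,2) @ cyc 9
hop 1: (3,2) @ cyc 11  [W]
hop 2: (2,2) @ cyc 13  [W]
hop 3: (1,2) @ cyc 15  [W]
hop 4: (0,2) @ cyc 17  [W]
hop 5: (0,3) @ cyc 19  [N]
hop 6: (0,4) @ cyc 21  [N]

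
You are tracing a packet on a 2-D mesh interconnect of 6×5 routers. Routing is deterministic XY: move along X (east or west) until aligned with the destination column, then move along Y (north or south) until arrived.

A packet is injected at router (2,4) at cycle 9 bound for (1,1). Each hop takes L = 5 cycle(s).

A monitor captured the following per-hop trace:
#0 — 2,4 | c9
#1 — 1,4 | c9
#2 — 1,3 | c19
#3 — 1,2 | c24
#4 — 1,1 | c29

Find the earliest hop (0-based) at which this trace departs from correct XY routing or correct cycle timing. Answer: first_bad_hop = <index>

first_bad_hop = 1

check 1→ d=(-1,0) cyc+0: BAD: Δcyc=0≠L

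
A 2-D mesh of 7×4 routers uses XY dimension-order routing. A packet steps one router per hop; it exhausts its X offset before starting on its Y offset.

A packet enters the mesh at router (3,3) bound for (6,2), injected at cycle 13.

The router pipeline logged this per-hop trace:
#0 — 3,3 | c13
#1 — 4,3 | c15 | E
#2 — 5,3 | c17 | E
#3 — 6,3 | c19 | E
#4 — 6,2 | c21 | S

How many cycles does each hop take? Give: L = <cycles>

From hop 0 (13) to hop 1 (15): +2 cycles.
One hop costs L cycles, so L = 2.

L = 2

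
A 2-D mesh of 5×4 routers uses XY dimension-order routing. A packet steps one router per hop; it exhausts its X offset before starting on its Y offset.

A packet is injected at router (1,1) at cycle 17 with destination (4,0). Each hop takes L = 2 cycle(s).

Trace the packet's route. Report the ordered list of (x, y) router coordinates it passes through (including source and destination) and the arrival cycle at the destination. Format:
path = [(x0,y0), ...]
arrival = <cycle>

path = [(1,1), (2,1), (3,1), (4,1), (4,0)]
arrival = 25

t=17: at (1,1)
t=19: at (2,1) after E
t=21: at (3,1) after E
t=23: at (4,1) after E
t=25: at (4,0) after S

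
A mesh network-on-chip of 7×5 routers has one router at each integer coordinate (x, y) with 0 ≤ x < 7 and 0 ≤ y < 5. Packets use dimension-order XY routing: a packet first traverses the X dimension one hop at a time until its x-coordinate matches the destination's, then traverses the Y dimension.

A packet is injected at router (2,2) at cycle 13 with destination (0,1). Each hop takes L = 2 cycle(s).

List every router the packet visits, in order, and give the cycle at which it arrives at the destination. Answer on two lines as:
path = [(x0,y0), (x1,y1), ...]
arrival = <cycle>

path = [(2,2), (1,2), (0,2), (0,1)]
arrival = 19

t=13: at (2,2)
t=15: at (1,2) after W
t=17: at (0,2) after W
t=19: at (0,1) after S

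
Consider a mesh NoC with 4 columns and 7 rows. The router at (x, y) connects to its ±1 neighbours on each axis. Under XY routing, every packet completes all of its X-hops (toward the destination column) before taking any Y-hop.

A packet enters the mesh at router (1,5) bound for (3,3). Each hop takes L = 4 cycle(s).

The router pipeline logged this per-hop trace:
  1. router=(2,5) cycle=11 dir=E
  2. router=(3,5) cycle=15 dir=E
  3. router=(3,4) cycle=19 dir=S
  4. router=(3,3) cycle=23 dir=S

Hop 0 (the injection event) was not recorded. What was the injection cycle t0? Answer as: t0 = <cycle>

t0 = 7

Hop 1 reached at cycle 11; hop k is at t0 + k·L.
Subtract one hop: t0 = 11 − 4 = 7.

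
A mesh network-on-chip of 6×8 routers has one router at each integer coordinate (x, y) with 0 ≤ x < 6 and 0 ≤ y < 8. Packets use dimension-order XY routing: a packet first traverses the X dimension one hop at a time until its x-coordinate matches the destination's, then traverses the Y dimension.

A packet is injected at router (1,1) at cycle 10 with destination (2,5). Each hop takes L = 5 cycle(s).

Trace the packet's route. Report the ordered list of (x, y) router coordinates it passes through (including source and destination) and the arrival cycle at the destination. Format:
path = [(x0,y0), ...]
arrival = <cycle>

path = [(1,1), (2,1), (2,2), (2,3), (2,4), (2,5)]
arrival = 35

hop 0: (1,1) @ cyc 10
hop 1: (2,1) @ cyc 15  [E]
hop 2: (2,2) @ cyc 20  [N]
hop 3: (2,3) @ cyc 25  [N]
hop 4: (2,4) @ cyc 30  [N]
hop 5: (2,5) @ cyc 35  [N]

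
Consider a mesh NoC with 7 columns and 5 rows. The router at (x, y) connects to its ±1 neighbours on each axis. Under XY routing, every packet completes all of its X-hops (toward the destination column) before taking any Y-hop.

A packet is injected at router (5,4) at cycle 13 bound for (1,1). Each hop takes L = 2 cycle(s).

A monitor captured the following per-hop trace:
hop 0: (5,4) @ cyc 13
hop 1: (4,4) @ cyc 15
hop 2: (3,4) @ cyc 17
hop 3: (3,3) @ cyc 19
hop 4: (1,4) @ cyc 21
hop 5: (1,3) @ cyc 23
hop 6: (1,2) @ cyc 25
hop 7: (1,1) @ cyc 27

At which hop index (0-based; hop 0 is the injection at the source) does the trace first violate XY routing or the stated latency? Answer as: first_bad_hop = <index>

hop 1: step (-1,+0), +2 cyc — ok
hop 2: step (-1,+0), +2 cyc — ok
hop 3: step (+0,-1), +2 cyc — BAD: Y-move but x=3≠1

first_bad_hop = 3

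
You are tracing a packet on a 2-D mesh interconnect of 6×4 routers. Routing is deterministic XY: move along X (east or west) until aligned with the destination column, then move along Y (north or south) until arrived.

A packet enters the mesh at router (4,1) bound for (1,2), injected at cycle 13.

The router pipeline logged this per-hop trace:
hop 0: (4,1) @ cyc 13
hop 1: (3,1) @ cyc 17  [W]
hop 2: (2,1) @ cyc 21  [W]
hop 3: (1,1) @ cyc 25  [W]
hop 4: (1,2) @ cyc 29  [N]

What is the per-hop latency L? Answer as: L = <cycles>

cyc[1] − cyc[0] = 17 − 13 = 4.
Per-hop latency L = Δcyc = 4.

L = 4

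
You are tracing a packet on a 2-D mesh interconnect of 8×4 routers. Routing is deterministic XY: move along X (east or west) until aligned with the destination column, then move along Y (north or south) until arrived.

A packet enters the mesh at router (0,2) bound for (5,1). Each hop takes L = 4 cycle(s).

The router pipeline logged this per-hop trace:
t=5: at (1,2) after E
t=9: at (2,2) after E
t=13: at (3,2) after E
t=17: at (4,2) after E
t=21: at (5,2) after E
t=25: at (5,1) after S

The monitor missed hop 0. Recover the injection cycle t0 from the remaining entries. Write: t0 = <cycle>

t0 = 1

At hop 1 the cycle is 5; in general cyc_k = t0 + kL.
Subtract one hop: t0 = 5 − 4 = 1.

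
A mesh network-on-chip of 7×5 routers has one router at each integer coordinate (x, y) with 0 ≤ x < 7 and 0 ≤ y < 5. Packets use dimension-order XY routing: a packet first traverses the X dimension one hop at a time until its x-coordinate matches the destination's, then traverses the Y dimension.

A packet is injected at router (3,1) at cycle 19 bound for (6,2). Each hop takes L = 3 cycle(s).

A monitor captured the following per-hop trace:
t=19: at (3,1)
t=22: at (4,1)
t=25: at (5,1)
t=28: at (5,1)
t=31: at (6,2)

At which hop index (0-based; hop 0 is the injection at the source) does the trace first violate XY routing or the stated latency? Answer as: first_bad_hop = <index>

first_bad_hop = 3

hop 1: step (+1,+0), +3 cyc — ok
hop 2: step (+1,+0), +3 cyc — ok
hop 3: step (+0,+0), +3 cyc — BAD: non-unit step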